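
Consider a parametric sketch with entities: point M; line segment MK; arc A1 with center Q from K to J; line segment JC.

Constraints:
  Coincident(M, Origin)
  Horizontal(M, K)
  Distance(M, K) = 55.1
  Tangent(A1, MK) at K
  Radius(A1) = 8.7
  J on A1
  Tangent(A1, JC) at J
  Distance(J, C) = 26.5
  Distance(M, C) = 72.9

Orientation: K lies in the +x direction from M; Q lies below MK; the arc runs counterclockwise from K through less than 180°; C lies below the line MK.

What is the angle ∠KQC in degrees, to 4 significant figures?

161.7°

M is at the origin; MK is horizontal with |MK| = 55.1 and K on the +x side, so K = (55.10, 0.000). Since A1 is tangent to MK there, QK ⟂ MK, so Q = K + (0, -8.7) = (55.10, -8.700). Since QJ ⟂ JC (tangency), |QC| = √(8.7² + 26.5²) = 27.89 regardless of where J sits on A1. So C lies on both circle(M, 72.9) and circle(Q, 27.89); the below-MK intersection is C = (63.85, -35.18). J is the foot of the tangent from C: J = (48.10, -13.87).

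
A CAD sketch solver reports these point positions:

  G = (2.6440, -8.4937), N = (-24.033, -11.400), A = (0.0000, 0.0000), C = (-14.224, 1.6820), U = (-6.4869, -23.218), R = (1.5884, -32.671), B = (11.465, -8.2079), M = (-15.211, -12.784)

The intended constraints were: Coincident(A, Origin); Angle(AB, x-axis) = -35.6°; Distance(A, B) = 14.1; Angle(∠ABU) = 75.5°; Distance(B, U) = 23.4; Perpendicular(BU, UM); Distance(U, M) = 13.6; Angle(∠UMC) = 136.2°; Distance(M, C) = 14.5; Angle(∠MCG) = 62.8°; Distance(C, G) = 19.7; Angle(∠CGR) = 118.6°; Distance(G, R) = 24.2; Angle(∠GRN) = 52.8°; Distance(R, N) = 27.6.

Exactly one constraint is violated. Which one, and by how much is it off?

Distance(R, N) = 27.6 — off by 5.70.

A = (0.00, 0.00) ✓; AB at -35.60° ✓; |AB| = 14.10 ✓; ∠ABU = 75.50° ✓; |BU| = 23.40 ✓; ∠(BU, UM) = 90.00° ✓; |UM| = 13.60 ✓; ∠UMC = 136.2° ✓; |MC| = 14.50 ✓; ∠MCG = 62.80° ✓; |CG| = 19.70 ✓; ∠CGR = 118.6° ✓; |GR| = 24.20 ✓; ∠GRN = 52.80° ✓; |RN| = 33.30 ✗.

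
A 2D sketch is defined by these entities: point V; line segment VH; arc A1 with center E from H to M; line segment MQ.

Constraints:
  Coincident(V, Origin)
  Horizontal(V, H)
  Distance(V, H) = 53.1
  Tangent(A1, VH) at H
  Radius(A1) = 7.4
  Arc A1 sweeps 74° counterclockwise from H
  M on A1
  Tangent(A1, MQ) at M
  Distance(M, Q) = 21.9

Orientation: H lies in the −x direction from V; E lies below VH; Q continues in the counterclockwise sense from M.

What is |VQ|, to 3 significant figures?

71.3

On A1, H sits at bearing 90° from E; a 74° counterclockwise sweep puts M at bearing 164°, so M = E + 7.4·(cos 164°, sin 164°) = (-60.2, -5.36). The tangent condition forces EM to be normal to MQ, so MQ runs along (−sin 164°, cos 164°); with |MQ| = 21.9, Q = (-66.2, -26.4). Then |VQ| = |Q − V| = 71.3.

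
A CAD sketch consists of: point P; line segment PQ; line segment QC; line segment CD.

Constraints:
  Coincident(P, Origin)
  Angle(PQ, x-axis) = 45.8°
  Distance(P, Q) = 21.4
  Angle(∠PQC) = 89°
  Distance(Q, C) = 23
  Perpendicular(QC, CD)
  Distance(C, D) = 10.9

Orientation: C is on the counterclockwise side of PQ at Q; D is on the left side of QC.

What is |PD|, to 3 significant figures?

24.9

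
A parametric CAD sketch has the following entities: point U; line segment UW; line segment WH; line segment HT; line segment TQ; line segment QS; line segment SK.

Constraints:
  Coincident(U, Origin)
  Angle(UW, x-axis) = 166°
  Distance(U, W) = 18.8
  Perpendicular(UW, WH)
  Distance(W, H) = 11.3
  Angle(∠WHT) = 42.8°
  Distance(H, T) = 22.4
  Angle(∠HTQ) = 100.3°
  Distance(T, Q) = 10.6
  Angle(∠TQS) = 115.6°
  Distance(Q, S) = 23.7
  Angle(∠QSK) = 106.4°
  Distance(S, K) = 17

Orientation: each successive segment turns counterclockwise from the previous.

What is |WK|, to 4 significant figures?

17.78

U is at the origin; UW runs at 166.0° with length 18.8, so W = (-18.24, 4.548). UW is perpendicular to WH, so WH runs at -104.0°; with |WH| = 11.3, H = (-20.98, -6.416). ∠WHT = 42.8° gives HT at 33.20° from the x-axis; with |HT| = 22.4, T = (-2.232, 5.849). ∠HTQ = 100.3° gives TQ at 112.9° from the x-axis; with |TQ| = 10.6, Q = (-6.356, 15.61). ∠TQS = 115.6° gives QS at 177.3° from the x-axis; with |QS| = 23.7, S = (-30.03, 16.73). ∠QSK = 106.4° gives SK at -109.1° from the x-axis; with |SK| = 17.0, K = (-35.59, 0.6661). Then |WK| = |K − W| = 17.78.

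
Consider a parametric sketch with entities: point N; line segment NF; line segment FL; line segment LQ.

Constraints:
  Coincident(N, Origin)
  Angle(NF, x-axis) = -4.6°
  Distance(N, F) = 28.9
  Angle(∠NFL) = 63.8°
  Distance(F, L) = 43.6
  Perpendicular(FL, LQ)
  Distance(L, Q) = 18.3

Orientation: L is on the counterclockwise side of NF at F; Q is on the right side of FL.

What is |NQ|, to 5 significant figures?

53.921

N is at the origin; NF runs at -4.6° with length 28.9, so F = 28.9·(cos -4.6°, sin -4.6°) = (28.807, -2.3177). ∠NFL = 63.8°, so FL runs at -4.6° + (180° − 63.8°) = 111.60° from the x-axis; with |FL| = 43.6, L = F + 43.6·(cos 111.60°, sin 111.60°) = (12.757, 38.221). The perpendicularity gives LQ at right angles to FL; with |LQ| = 18.3 on the right of FL, Q = L + 18.3·(0.92978, 0.36812) = (29.772, 44.957). Then |NQ| = |Q − N| = 53.921.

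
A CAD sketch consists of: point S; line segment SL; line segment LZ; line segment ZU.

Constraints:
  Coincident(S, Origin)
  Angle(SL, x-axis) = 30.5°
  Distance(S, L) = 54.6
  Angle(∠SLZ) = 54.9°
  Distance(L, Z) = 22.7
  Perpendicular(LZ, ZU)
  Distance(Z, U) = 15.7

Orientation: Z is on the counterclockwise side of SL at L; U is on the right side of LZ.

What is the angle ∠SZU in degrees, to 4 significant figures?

169.0°

S is at the origin; SL runs at 30.5° with length 54.6, so L = 54.6·(cos 30.5°, sin 30.5°) = (47.04, 27.71). ∠SLZ = 54.9°, so LZ runs at 30.5° + (180° − 54.9°) = 155.6° from the x-axis; with |LZ| = 22.7, Z = L + 22.7·(cos 155.6°, sin 155.6°) = (26.37, 37.09). LZ is perpendicular to ZU; with |ZU| = 15.7 on the right of LZ, U = Z + 15.7·(0.4131, 0.9107) = (32.86, 51.39). Then cos ∠SZU = ZS·ZU / (|ZS||ZU|), giving 169.0°.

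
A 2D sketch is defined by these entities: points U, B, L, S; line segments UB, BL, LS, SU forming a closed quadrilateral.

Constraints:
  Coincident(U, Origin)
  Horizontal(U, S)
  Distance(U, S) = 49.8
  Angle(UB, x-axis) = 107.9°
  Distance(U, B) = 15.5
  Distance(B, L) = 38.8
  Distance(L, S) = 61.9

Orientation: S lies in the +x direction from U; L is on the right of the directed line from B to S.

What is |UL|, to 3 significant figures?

25.0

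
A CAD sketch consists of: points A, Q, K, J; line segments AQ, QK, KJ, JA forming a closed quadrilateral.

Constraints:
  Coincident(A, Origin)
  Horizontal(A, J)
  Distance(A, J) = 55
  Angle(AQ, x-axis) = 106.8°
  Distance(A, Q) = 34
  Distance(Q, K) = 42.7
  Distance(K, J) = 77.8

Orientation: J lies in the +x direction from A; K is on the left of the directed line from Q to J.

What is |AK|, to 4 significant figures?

68.74

A is at the origin; A and J share the same y with |AJ| = 55.0 and J in +x, so J = (55.0, 0). AQ runs at 106.8° with |AQ| = 34.0, so Q = (-9.827, 32.55). K is determined by |QK| = 42.7 and |KJ| = 77.8 together: it lies at the intersection of circle(Q, 42.7) and circle(J, 77.8). With |QJ| = 72.54, the foot of the radical line on QJ is 7.116 from Q and the perpendicular offset is √(42.7² − 7.116²) = 42.10. Taking the left-of-QJ solution: K = (15.42, 66.98).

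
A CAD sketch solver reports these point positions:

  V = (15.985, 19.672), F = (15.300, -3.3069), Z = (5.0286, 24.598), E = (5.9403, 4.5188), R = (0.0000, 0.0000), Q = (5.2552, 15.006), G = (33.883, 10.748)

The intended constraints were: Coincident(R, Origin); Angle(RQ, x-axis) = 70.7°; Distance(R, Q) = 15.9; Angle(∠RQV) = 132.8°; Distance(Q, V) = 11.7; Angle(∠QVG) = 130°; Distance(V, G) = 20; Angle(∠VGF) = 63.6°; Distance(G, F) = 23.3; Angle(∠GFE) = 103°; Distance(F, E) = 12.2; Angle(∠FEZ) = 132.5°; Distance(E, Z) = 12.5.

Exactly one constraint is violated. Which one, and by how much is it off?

Distance(E, Z) = 12.5 — off by 7.60.

R = (0.00, 0.00) ✓; RQ at 70.70° ✓; |RQ| = 15.90 ✓; ∠RQV = 132.8° ✓; |QV| = 11.70 ✓; ∠QVG = 130.0° ✓; |VG| = 20.00 ✓; ∠VGF = 63.60° ✓; |GF| = 23.30 ✓; ∠GFE = 103.0° ✓; |FE| = 12.20 ✓; ∠FEZ = 132.5° ✓; |EZ| = 20.10 ✗.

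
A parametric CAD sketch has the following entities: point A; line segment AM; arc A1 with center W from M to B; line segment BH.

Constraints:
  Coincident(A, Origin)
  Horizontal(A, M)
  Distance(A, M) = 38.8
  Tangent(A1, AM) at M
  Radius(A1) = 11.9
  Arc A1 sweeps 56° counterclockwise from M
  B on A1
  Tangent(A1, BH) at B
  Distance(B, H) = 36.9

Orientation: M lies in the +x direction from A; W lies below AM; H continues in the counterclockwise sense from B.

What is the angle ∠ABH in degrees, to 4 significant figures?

66.28°

A is at the origin; AM is horizontal with |AM| = 38.8 and M on the +x side, so M = (38.80, 0.000). A1 meets AM tangentially, so WM is at right angles to AM, so W = M + (0, -11.9) = (38.80, -11.90). On A1, M sits at bearing 90° from W; a 56° counterclockwise sweep puts B at bearing 146°, so B = W + 11.9·(cos 146°, sin 146°) = (28.93, -5.246). Since A1 is tangent to BH there, WB ⟂ BH, so BH runs along (−sin 146°, cos 146°); with |BH| = 36.9, H = (8.300, -35.84). Then cos ∠ABH = BA·BH / (|BA||BH|), giving 66.28°.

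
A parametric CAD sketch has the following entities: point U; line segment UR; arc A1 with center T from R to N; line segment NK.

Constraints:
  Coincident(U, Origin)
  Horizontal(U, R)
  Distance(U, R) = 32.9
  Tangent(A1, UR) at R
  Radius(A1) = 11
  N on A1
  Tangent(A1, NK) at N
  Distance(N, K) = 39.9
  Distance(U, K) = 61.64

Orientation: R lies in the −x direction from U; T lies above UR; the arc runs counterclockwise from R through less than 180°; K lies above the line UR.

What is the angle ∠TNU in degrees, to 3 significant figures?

133°

Checks: |TN| = 11.00 ✓; ∠(TN, NK) = 90.00° ✓; |NK| = 39.90 ✓; |UK| = 61.64 ✓.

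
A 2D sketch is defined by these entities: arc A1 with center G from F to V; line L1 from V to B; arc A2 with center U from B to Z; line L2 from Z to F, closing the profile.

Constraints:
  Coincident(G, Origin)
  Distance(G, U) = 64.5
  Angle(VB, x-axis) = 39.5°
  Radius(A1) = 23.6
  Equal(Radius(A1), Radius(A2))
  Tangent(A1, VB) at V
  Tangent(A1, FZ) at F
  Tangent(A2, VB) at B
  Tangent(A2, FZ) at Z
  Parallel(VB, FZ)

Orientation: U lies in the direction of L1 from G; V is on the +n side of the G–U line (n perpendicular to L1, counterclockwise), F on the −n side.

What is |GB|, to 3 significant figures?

68.7

The slot axis is L1's direction at 39.5°, so u = (cos 39.5°, sin 39.5°) = (0.772, 0.636) and n = (−sin 39.5°, cos 39.5°) = (-0.636, 0.772). G is at the origin and U lies 64.5 along u from G, so U = 64.5·u = (49.8, 41.0). Tangency of A1 to both parallel lines with radius 23.6 puts V and F at G ± 23.6·n: V = (-15.0, 18.2), F = (15.0, -18.2). Equal radii place B and Z the same way about U: B = U + 23.6·n = (34.8, 59.2), Z = U − 23.6·n = (64.8, 22.8). Then |GB| = |B − G| = 68.7.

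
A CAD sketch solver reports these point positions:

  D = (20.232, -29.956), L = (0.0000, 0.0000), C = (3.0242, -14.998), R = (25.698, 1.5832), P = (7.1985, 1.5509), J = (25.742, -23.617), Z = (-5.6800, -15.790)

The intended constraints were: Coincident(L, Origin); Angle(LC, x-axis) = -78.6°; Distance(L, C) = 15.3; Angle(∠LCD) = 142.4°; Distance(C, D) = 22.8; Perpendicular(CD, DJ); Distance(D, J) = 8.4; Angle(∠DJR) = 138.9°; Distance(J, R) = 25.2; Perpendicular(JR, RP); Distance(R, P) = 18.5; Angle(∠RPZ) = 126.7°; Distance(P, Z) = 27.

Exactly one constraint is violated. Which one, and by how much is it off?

Distance(P, Z) = 27 — off by 5.40.

L = (0.00, 0.00) ✓; LC at -78.60° ✓; |LC| = 15.30 ✓; ∠LCD = 142.4° ✓; |CD| = 22.80 ✓; ∠(CD, DJ) = 90.00° ✓; |DJ| = 8.399 ✓; ∠DJR = 138.9° ✓; |JR| = 25.20 ✓; ∠(JR, RP) = 90.00° ✓; |RP| = 18.50 ✓; ∠RPZ = 126.7° ✓; |PZ| = 21.60 ✗.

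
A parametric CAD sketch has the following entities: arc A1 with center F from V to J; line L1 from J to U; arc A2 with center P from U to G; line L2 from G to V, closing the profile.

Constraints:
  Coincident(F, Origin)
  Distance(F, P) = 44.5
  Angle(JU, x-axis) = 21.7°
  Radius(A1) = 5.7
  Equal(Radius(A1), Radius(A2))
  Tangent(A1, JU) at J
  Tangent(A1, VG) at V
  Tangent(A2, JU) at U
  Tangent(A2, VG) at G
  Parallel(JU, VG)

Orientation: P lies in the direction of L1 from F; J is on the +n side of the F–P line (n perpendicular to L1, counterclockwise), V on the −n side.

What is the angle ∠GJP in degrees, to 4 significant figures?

7.070°

The slot axis is L1's direction at 21.7°, so u = (cos 21.7°, sin 21.7°) = (0.9291, 0.3697) and n = (−sin 21.7°, cos 21.7°) = (-0.3697, 0.9291). F is at the origin and P lies 44.5 along u from F, so P = 44.5·u = (41.35, 16.45). Tangency of A1 to both parallel lines with radius 5.7 puts J and V at F ± 5.7·n: J = (-2.108, 5.296), V = (2.108, -5.296). Equal radii place U and G the same way about P: U = P + 5.7·n = (39.24, 21.75), G = P − 5.7·n = (43.45, 11.16). Then cos ∠GJP = JG·JP / (|JG||JP|), giving 7.070°.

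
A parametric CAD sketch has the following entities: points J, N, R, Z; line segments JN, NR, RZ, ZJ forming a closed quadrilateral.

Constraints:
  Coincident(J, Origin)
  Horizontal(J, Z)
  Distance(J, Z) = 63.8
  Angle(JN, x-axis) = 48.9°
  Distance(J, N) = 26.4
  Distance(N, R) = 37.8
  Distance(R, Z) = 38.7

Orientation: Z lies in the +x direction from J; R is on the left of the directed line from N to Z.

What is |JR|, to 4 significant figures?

62.99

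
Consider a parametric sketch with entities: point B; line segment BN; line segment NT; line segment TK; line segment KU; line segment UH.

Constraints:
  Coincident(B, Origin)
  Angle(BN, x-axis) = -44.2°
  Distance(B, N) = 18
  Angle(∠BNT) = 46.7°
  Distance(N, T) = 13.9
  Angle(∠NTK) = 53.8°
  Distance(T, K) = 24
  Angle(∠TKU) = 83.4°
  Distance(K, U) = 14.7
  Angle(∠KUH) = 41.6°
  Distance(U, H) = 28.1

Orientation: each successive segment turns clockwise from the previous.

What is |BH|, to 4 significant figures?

5.639

B is at the origin; BN runs at -44.2° with length 18.0, so N = (12.90, -12.55). ∠BNT = 46.7° gives NT at -177.5° from the x-axis; with |NT| = 13.9, T = (-0.9824, -13.16). ∠NTK = 53.8° gives TK at 56.30° from the x-axis; with |TK| = 24.0, K = (12.33, 6.812). ∠TKU = 83.4° gives KU at -40.30° from the x-axis; with |KU| = 14.7, U = (23.55, -2.696). ∠KUH = 41.6° gives UH at -178.7° from the x-axis; with |UH| = 28.1, H = (-4.548, -3.334). Then |BH| = |H − B| = 5.639.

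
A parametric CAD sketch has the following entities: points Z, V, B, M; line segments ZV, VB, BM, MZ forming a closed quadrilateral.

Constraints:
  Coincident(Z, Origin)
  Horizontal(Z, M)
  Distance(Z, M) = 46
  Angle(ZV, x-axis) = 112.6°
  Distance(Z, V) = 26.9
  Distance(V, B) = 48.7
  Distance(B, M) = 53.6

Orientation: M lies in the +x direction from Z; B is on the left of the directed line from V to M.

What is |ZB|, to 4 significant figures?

59.71

Z is at the origin; Z and M share the same y with |ZM| = 46.0 and M in +x, so M = (46.0, 0). ZV runs at 112.6° with |ZV| = 26.9, so V = (-10.34, 24.83). B is determined by |VB| = 48.7 and |BM| = 53.6 together: it lies at the intersection of circle(V, 48.7) and circle(M, 53.6). With |VM| = 61.57, the foot of the radical line on VM is 26.71 from V and the perpendicular offset is √(48.7² − 26.71²) = 40.72. Taking the left-of-VM solution: B = (30.53, 51.32).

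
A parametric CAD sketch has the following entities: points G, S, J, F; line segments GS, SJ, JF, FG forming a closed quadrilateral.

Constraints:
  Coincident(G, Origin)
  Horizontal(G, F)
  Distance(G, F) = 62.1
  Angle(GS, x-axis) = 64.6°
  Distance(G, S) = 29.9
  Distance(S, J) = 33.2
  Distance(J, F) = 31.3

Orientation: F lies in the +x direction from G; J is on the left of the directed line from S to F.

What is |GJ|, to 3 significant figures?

53.3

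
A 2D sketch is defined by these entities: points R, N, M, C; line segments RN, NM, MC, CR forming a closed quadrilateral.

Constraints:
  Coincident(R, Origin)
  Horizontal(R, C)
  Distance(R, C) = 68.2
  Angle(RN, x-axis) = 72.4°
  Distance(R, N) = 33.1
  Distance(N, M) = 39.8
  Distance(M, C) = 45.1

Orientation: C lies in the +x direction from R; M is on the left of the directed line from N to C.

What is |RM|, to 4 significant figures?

63.50

Checks: |NM| = 39.80 ✓; |MC| = 45.10 ✓.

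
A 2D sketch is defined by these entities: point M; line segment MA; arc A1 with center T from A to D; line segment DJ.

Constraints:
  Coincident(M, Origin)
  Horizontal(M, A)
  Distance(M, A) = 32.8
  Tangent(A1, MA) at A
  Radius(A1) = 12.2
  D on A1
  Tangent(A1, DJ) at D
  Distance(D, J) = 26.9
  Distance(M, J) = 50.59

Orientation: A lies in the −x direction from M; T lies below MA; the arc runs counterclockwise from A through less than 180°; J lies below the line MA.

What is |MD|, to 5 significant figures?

47.014

M is at the origin; MA is horizontal with |MA| = 32.8 and A on the −x side, so A = (-32.800, 0.0000). The tangent condition forces TA to be normal to MA, so T = A + (0, -12.2) = (-32.800, -12.200). Since TD ⟂ DJ (tangency), |TJ| = √(12.2² + 26.9²) = 29.537 regardless of where D sits on A1. So J lies on both circle(M, 50.59) and circle(T, 29.537); the below-MA intersection is J = (-28.953, -41.486). D is the foot of the tangent from J: D = (-43.160, -18.643).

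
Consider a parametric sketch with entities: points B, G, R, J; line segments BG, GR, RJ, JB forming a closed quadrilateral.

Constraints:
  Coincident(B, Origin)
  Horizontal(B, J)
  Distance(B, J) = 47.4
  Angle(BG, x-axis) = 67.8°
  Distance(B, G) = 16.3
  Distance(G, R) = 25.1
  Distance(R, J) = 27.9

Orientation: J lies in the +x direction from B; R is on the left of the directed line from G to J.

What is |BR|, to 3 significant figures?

37.4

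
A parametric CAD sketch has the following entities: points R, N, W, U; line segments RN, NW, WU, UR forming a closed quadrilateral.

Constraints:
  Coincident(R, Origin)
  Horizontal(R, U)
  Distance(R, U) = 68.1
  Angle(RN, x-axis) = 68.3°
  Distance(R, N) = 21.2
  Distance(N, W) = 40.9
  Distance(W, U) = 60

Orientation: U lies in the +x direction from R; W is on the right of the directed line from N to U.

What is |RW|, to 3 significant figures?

24.1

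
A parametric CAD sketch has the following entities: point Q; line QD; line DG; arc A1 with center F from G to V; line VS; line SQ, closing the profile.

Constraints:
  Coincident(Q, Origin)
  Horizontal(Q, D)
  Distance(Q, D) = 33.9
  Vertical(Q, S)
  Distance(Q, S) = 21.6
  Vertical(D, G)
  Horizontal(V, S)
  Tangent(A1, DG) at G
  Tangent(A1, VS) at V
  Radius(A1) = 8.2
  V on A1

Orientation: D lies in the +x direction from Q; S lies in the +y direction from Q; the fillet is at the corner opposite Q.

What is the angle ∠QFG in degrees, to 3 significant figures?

152°

Q is at the origin; Q and D share the same y with |QD| = 33.9 and D on the +x side, so D = (33.9, 0.00). Q and S share the same x with |QS| = 21.6 and S on the +y side, so S = (0.00, 21.6). The virtual corner opposite Q is at (33.9, 21.6). The tangent condition forces FG to be normal to DG and tangency of A1 to VS means the radius FV is perpendicular to VS, with radius 8.2, so the center F sits 8.2 in from both sides at F = (25.7, 13.4). That places the tangent points at G = (33.9, 13.4) on DG and V = (25.7, 21.6) on VS. Then cos ∠QFG = FQ·FG / (|FQ||FG|), giving 152°.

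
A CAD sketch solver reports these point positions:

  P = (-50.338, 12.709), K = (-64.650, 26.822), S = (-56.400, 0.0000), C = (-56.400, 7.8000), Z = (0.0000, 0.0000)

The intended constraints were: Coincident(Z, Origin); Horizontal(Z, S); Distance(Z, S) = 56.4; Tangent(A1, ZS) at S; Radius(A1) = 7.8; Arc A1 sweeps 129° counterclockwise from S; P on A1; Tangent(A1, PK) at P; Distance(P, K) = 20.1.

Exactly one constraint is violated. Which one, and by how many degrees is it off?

Tangent(A1, PK) at P — off by 6.40°.

Z = (0.00, 0.00) ✓; Z.y = 0.00, S.y = 0.00 ✓; |ZS| = 56.40 ✓; ∠(CS, SZ) = 90.00° ✓; |CS| = 7.800 ✓; bearing(C→P) − bearing(C→S) = 129.0° ✓; |CP| = 7.800 ✓; ∠(CP, PK) = 83.60° ✗; |PK| = 20.10 ✓.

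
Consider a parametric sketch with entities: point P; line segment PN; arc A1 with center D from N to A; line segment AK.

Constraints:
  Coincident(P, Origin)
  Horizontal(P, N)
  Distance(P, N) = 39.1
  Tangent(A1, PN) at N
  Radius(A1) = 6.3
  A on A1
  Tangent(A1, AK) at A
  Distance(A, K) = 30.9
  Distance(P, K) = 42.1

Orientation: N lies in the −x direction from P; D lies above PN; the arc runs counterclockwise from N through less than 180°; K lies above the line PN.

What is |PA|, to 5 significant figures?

33.359

Checks: ∠(DN, NP) = 90.00° ✓; |DN| = 6.300 ✓; |DA| = 6.300 ✓; ∠(DA, AK) = 90.00° ✓; |AK| = 30.90 ✓; |PK| = 42.10 ✓.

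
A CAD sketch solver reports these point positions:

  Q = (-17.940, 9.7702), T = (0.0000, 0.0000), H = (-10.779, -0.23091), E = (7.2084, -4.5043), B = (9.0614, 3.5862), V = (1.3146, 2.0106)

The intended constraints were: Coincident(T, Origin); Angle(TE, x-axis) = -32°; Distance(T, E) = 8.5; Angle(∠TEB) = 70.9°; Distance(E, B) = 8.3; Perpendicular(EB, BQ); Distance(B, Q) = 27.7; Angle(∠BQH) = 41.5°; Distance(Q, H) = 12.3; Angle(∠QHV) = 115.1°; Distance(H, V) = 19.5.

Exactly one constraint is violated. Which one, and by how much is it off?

Distance(H, V) = 19.5 — off by 7.20.

T = (0.00, 0.00) ✓; TE at -32.00° ✓; |TE| = 8.500 ✓; ∠TEB = 70.90° ✓; |EB| = 8.300 ✓; ∠(EB, BQ) = 90.00° ✓; |BQ| = 27.70 ✓; ∠BQH = 41.50° ✓; |QH| = 12.30 ✓; ∠QHV = 115.1° ✓; |HV| = 12.30 ✗.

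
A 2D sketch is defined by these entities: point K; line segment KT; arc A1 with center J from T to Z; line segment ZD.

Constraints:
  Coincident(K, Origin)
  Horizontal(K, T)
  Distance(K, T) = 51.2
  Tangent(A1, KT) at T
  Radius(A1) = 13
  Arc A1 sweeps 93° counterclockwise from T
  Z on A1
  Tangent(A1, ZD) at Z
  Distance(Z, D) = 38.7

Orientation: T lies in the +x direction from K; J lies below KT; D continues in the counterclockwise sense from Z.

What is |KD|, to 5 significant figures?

66.013

On A1, T sits at bearing 90° from J; a 93° counterclockwise sweep puts Z at bearing 183°, so Z = J + 13.0·(cos 183°, sin 183°) = (38.218, -13.680). The tangent condition forces JZ to be normal to ZD, so ZD runs along (−sin 183°, cos 183°); with |ZD| = 38.7, D = (40.243, -52.327). Then |KD| = |D − K| = 66.013.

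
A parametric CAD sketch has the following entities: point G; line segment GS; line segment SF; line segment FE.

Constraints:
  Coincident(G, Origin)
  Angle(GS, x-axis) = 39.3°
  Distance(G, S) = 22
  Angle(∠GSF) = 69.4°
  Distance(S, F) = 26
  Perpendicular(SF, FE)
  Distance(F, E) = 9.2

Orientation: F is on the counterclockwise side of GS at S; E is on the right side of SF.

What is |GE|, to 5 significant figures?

34.944

G is at the origin; GS runs at 39.3° with length 22.0, so S = 22.0·(cos 39.3°, sin 39.3°) = (17.024, 13.934). ∠GSF = 69.4°, so SF runs at 39.3° + (180° − 69.4°) = 149.90° from the x-axis; with |SF| = 26.0, F = S + 26.0·(cos 149.90°, sin 149.90°) = (-5.4695, 26.974). The perpendicularity gives FE at right angles to SF; with |FE| = 9.2 on the right of SF, E = F + 9.2·(0.50151, 0.86515) = (-0.85555, 34.933). Then |GE| = |E − G| = 34.944.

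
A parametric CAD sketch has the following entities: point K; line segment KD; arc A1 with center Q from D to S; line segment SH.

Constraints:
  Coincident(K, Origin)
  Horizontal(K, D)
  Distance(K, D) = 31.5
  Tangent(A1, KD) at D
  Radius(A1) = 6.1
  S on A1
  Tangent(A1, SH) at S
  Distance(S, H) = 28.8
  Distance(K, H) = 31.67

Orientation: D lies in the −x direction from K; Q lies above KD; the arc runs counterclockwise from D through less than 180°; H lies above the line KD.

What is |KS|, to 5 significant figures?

26.285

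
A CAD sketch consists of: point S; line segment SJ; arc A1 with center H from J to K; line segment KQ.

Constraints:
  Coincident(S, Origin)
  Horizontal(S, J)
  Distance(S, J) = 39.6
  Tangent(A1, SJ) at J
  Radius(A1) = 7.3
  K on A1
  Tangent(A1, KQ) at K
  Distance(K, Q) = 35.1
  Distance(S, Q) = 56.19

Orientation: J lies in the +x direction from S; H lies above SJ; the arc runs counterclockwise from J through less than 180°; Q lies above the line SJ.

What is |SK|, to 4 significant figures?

47.52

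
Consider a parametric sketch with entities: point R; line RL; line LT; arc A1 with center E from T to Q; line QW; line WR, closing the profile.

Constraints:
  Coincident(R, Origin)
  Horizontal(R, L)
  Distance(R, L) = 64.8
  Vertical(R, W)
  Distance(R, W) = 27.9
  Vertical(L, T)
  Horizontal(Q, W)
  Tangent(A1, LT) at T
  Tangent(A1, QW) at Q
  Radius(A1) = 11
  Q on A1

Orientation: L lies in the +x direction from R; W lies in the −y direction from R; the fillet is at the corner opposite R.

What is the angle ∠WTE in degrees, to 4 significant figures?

9.634°

R is at the origin; RL is horizontal with |RL| = 64.8 and L on the +x side, so L = (64.80, 0.000). RW is vertical with |RW| = 27.9 and W on the −y side, so W = (0.000, -27.90). The virtual corner opposite R is at (64.80, -27.90). A1 meets LT tangentially, so ET is at right angles to LT and A1 meets QW tangentially, so EQ is at right angles to QW, with radius 11.0, so the center E sits 11.0 in from both sides at E = (53.80, -16.90). That places the tangent points at T = (64.80, -16.90) on LT and Q = (53.80, -27.90) on QW. Then cos ∠WTE = TW·TE / (|TW||TE|), giving 9.634°.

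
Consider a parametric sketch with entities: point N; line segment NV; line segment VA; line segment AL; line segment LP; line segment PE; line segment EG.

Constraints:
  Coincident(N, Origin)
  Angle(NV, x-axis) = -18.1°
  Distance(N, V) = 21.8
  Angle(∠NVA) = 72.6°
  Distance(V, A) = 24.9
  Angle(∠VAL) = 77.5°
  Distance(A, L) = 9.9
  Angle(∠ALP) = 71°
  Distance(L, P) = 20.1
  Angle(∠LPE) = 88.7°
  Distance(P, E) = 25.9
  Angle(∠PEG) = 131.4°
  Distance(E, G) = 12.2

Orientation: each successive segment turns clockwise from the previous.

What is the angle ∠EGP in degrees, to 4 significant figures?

33.52°

∠LPE = 88.7° gives PE at -68.30° from the x-axis; with |PE| = 25.9, E = (27.72, -35.90). ∠PEG = 131.4° gives EG at -116.9° from the x-axis; with |EG| = 12.2, G = (22.20, -46.78). Then cos ∠EGP = GE·GP / (|GE||GP|), giving 33.52°.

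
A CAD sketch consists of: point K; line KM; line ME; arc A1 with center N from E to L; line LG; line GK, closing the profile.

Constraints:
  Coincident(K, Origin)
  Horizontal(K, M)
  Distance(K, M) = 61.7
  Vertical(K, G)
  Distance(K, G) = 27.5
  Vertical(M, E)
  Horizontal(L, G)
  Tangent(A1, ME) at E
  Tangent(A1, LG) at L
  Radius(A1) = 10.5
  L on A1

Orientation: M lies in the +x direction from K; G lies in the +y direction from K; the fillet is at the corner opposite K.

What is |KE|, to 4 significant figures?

64.00

K is at the origin; K and M share the same y with |KM| = 61.7 and M on the +x side, so M = (61.70, 0.000). K and G share the same x with |KG| = 27.5 and G on the +y side, so G = (0.000, 27.50). The virtual corner opposite K is at (61.70, 27.50). A1 meets ME tangentially, so NE is at right angles to ME and the tangent condition forces NL to be normal to LG, with radius 10.5, so the center N sits 10.5 in from both sides at N = (51.20, 17.00). That places the tangent points at E = (61.70, 17.00) on ME and L = (51.20, 27.50) on LG. Then |KE| = |E − K| = 64.00.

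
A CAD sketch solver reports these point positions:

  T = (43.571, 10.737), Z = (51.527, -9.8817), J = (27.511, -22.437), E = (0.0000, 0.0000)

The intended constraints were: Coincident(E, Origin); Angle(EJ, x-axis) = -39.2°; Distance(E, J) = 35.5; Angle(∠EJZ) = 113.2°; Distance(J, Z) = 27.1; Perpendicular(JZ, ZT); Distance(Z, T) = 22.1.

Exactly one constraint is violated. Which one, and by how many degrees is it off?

Perpendicular(JZ, ZT) — off by 6.50°.

E = (0.00, 0.00) ✓; EJ at -39.20° ✓; |EJ| = 35.50 ✓; ∠EJZ = 113.2° ✓; |JZ| = 27.10 ✓; ∠(JZ, ZT) = 83.50° ✗; |ZT| = 22.10 ✓.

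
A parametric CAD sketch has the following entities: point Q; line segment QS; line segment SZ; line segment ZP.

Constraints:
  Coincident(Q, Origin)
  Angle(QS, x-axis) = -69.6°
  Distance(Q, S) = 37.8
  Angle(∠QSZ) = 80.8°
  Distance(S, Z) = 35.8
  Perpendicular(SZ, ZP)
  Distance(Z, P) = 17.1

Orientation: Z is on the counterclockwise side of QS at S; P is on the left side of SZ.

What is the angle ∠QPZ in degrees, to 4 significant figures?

124.2°

Q is at the origin; QS runs at -69.6° with length 37.8, so S = 37.8·(cos -69.6°, sin -69.6°) = (13.18, -35.43). ∠QSZ = 80.8°, so SZ runs at -69.6° + (180° − 80.8°) = 29.60° from the x-axis; with |SZ| = 35.8, Z = S + 35.8·(cos 29.60°, sin 29.60°) = (44.30, -17.75). The perpendicularity gives ZP at right angles to SZ; with |ZP| = 17.1 on the left of SZ, P = Z + 17.1·(-0.4939, 0.8695) = (35.86, -2.878). Then cos ∠QPZ = PQ·PZ / (|PQ||PZ|), giving 124.2°.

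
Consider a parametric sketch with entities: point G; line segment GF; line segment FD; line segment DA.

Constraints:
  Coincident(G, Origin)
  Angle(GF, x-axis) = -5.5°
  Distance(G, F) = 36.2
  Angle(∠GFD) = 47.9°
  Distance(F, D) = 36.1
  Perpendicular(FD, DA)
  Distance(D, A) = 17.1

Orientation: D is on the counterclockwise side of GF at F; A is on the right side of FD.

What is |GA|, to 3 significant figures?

45.5

∠GFD = 47.9°, so FD runs at -5.5° + (180° − 47.9°) = 127° from the x-axis; with |FD| = 36.1, D = F + 36.1·(cos 127°, sin 127°) = (14.5, 25.5). FD is perpendicular to DA; with |DA| = 17.1 on the right of FD, A = D + 17.1·(0.803, 0.596) = (28.2, 35.7). Then |GA| = |A − G| = 45.5.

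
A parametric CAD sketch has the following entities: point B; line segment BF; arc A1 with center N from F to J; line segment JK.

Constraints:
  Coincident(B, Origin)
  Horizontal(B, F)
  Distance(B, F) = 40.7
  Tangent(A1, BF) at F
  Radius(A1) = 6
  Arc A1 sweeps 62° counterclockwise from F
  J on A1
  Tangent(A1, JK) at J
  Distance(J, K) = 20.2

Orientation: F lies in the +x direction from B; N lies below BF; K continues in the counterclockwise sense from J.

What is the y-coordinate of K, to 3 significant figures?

-21.0

B is at the origin; B and F share the same y with |BF| = 40.7 and F on the +x side, so F = (40.7, 0.00). Tangency of A1 to BF means the radius NF is perpendicular to BF, so N = F + (0, -6) = (40.7, -6.00). On A1, F sits at bearing 90° from N; a 62° counterclockwise sweep puts J at bearing 152°, so J = N + 6.0·(cos 152°, sin 152°) = (35.4, -3.18). Tangency of A1 to JK means the radius NJ is perpendicular to JK, so JK runs along (−sin 152°, cos 152°); with |JK| = 20.2, K = (25.9, -21.0). So K.y = -21.0.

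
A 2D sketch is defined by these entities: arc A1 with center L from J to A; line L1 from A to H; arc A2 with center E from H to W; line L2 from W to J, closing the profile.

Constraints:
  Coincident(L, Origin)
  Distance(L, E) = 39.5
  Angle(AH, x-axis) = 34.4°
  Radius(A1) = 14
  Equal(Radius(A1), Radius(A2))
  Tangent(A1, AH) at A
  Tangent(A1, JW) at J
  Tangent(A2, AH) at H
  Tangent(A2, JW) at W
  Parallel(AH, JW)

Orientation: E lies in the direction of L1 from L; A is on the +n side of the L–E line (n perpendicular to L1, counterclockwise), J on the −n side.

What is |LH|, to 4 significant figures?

41.91

The slot axis is L1's direction at 34.4°, so u = (cos 34.4°, sin 34.4°) = (0.8251, 0.5650) and n = (−sin 34.4°, cos 34.4°) = (-0.5650, 0.8251). L is at the origin and E lies 39.5 along u from L, so E = 39.5·u = (32.59, 22.32). Tangency of A1 to both parallel lines with radius 14.0 puts A and J at L ± 14.0·n: A = (-7.910, 11.55), J = (7.910, -11.55). Equal radii place H and W the same way about E: H = E + 14.0·n = (24.68, 33.87), W = E − 14.0·n = (40.50, 10.76). Then |LH| = |H − L| = 41.91.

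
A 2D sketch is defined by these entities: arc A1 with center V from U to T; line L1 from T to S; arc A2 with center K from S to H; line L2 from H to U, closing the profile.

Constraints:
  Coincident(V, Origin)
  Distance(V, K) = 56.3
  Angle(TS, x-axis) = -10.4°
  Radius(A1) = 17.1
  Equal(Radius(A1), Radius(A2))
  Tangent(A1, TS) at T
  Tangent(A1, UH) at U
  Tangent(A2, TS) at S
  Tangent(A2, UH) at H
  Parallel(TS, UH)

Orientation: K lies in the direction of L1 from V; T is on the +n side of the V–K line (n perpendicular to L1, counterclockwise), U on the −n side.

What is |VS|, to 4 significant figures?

58.84

The slot axis is L1's direction at -10.4°, so u = (cos -10.4°, sin -10.4°) = (0.9836, -0.1805) and n = (−sin -10.4°, cos -10.4°) = (0.1805, 0.9836). V is at the origin and K lies 56.3 along u from V, so K = 56.3·u = (55.38, -10.16). Tangency of A1 to both parallel lines with radius 17.1 puts T and U at V ± 17.1·n: T = (3.087, 16.82), U = (-3.087, -16.82). Equal radii place S and H the same way about K: S = K + 17.1·n = (58.46, 6.656), H = K − 17.1·n = (52.29, -26.98). Then |VS| = |S − V| = 58.84.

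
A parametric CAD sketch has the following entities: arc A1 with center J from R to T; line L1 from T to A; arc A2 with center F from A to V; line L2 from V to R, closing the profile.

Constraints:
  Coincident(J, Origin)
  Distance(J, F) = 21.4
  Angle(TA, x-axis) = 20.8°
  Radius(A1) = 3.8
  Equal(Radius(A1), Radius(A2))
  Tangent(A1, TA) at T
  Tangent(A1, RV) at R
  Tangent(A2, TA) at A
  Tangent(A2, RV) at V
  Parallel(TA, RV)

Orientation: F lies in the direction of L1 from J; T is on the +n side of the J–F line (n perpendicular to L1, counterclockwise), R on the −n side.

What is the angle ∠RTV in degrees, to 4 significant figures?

70.45°

The slot axis is L1's direction at 20.8°, so u = (cos 20.8°, sin 20.8°) = (0.9348, 0.3551) and n = (−sin 20.8°, cos 20.8°) = (-0.3551, 0.9348). J is at the origin and F lies 21.4 along u from J, so F = 21.4·u = (20.01, 7.599). Tangency of A1 to both parallel lines with radius 3.8 puts T and R at J ± 3.8·n: T = (-1.349, 3.552), R = (1.349, -3.552). Equal radii place A and V the same way about F: A = F + 3.8·n = (18.66, 11.15), V = F − 3.8·n = (21.35, 4.047). Then cos ∠RTV = TR·TV / (|TR||TV|), giving 70.45°.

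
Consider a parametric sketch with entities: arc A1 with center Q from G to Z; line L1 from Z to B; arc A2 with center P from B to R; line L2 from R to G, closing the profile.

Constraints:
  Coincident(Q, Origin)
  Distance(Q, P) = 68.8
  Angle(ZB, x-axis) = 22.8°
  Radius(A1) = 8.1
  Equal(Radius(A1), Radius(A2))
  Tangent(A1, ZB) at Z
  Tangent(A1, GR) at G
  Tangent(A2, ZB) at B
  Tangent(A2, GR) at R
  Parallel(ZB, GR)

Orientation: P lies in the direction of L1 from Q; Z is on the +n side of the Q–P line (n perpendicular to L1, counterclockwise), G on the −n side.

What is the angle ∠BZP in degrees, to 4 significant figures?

6.715°

The slot axis is L1's direction at 22.8°, so u = (cos 22.8°, sin 22.8°) = (0.9219, 0.3875) and n = (−sin 22.8°, cos 22.8°) = (-0.3875, 0.9219). Q is at the origin and P lies 68.8 along u from Q, so P = 68.8·u = (63.42, 26.66). Tangency of A1 to both parallel lines with radius 8.1 puts Z and G at Q ± 8.1·n: Z = (-3.139, 7.467), G = (3.139, -7.467). Equal radii place B and R the same way about P: B = P + 8.1·n = (60.29, 34.13), R = P − 8.1·n = (66.56, 19.19). Then cos ∠BZP = ZB·ZP / (|ZB||ZP|), giving 6.715°.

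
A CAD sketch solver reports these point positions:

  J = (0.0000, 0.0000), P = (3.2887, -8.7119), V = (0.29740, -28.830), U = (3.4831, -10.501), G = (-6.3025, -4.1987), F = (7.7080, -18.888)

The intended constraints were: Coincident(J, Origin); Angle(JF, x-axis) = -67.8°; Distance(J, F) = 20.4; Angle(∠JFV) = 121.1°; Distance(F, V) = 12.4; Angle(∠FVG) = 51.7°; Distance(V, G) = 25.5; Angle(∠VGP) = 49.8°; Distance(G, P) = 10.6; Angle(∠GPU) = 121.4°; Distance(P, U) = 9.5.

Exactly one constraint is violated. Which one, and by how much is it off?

Distance(P, U) = 9.5 — off by 7.70.

J = (0.00, 0.00) ✓; JF at -67.80° ✓; |JF| = 20.40 ✓; ∠JFV = 121.1° ✓; |FV| = 12.40 ✓; ∠FVG = 51.70° ✓; |VG| = 25.50 ✓; ∠VGP = 49.80° ✓; |GP| = 10.60 ✓; ∠GPU = 121.4° ✓; |PU| = 1.800 ✗.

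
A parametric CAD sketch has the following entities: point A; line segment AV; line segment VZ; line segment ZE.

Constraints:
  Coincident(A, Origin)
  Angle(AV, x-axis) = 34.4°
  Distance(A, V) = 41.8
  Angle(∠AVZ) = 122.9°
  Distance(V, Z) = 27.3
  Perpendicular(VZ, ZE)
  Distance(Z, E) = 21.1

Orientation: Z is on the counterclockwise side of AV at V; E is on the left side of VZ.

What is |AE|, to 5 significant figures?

51.926

A is at the origin; AV runs at 34.4° with length 41.8, so V = 41.8·(cos 34.4°, sin 34.4°) = (34.490, 23.616). ∠AVZ = 122.9°, so VZ runs at 34.4° + (180° − 122.9°) = 91.500° from the x-axis; with |VZ| = 27.3, Z = V + 27.3·(cos 91.500°, sin 91.500°) = (33.775, 50.906). The perpendicularity gives ZE at right angles to VZ; with |ZE| = 21.1 on the left of VZ, E = Z + 21.1·(-0.99966, -0.026177) = (12.682, 50.354). Then |AE| = |E − A| = 51.926.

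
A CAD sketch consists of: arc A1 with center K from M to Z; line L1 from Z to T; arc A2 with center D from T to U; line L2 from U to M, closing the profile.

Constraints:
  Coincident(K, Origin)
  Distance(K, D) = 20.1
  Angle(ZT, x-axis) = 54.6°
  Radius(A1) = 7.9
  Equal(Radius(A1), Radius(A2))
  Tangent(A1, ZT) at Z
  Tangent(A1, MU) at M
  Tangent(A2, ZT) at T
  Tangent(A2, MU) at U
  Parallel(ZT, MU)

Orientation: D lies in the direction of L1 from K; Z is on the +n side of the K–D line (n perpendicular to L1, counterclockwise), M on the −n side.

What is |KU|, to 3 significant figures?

21.6

Tangency of A1 to both parallel lines with radius 7.9 puts Z and M at K ± 7.9·n: Z = (-6.44, 4.58), M = (6.44, -4.58). Equal radii place T and U the same way about D: T = D + 7.9·n = (5.20, 21.0), U = D − 7.9·n = (18.1, 11.8). Then |KU| = |U − K| = 21.6.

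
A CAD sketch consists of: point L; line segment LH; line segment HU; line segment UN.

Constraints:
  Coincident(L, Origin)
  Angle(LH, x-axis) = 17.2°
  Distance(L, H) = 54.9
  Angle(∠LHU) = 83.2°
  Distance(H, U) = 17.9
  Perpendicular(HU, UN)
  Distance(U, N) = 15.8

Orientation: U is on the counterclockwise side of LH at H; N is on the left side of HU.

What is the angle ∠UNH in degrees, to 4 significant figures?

48.57°

∠LHU = 83.2°, so HU runs at 17.2° + (180° − 83.2°) = 114.0° from the x-axis; with |HU| = 17.9, U = H + 17.9·(cos 114.0°, sin 114.0°) = (45.16, 32.59). The perpendicularity gives UN at right angles to HU; with |UN| = 15.8 on the left of HU, N = U + 15.8·(-0.9135, -0.4067) = (30.73, 26.16). Then cos ∠UNH = NU·NH / (|NU||NH|), giving 48.57°.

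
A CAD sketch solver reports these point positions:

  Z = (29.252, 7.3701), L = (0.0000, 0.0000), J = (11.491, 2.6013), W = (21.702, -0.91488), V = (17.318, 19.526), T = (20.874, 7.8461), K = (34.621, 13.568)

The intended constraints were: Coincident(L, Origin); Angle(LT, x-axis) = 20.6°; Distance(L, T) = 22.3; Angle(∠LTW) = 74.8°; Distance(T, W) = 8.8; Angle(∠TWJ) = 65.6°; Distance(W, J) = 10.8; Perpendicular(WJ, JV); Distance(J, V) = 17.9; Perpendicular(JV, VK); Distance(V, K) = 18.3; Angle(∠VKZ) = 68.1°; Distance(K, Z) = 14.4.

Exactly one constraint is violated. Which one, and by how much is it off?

Distance(K, Z) = 14.4 — off by 6.20.

L = (0.00, 0.00) ✓; LT at 20.60° ✓; |LT| = 22.30 ✓; ∠LTW = 74.80° ✓; |TW| = 8.800 ✓; ∠TWJ = 65.60° ✓; |WJ| = 10.80 ✓; ∠(WJ, JV) = 90.00° ✓; |JV| = 17.90 ✓; ∠(JV, VK) = 90.00° ✓; |VK| = 18.30 ✓; ∠VKZ = 68.10° ✓; |KZ| = 8.200 ✗.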